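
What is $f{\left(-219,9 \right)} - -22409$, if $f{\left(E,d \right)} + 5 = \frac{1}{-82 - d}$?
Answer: $\frac{2038763}{91} \approx 22404.0$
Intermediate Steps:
$f{\left(E,d \right)} = -5 + \frac{1}{-82 - d}$
$f{\left(-219,9 \right)} - -22409 = \frac{-411 - 45}{82 + 9} - -22409 = \frac{-411 - 45}{91} + 22409 = \frac{1}{91} \left(-456\right) + 22409 = - \frac{456}{91} + 22409 = \frac{2038763}{91}$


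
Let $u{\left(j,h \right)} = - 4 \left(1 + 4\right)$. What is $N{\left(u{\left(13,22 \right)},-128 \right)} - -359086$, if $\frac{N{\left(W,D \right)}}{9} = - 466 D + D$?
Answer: $894766$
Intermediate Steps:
$u{\left(j,h \right)} = -20$ ($u{\left(j,h \right)} = \left(-4\right) 5 = -20$)
$N{\left(W,D \right)} = - 4185 D$ ($N{\left(W,D \right)} = 9 \left(- 466 D + D\right) = 9 \left(- 465 D\right) = - 4185 D$)
$N{\left(u{\left(13,22 \right)},-128 \right)} - -359086 = \left(-4185\right) \left(-128\right) - -359086 = 535680 + 359086 = 894766$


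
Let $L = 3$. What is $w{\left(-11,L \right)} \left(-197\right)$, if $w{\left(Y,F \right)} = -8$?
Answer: $1576$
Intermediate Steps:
$w{\left(-11,L \right)} \left(-197\right) = \left(-8\right) \left(-197\right) = 1576$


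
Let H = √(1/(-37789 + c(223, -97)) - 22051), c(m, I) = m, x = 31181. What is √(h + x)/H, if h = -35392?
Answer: 3*√14559985085049038/828367867 ≈ 0.43700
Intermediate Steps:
H = I*√3457607476858/12522 (H = √(1/(-37789 + 223) - 22051) = √(1/(-37566) - 22051) = √(-1/37566 - 22051) = √(-828367867/37566) = I*√3457607476858/12522 ≈ 148.5*I)
√(h + x)/H = √(-35392 + 31181)/((I*√3457607476858/12522)) = √(-4211)*(-3*I*√3457607476858/828367867) = (I*√4211)*(-3*I*√3457607476858/828367867) = 3*√14559985085049038/828367867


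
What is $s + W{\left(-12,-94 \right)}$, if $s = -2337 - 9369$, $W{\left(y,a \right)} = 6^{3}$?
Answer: $-11490$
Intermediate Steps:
$W{\left(y,a \right)} = 216$
$s = -11706$
$s + W{\left(-12,-94 \right)} = -11706 + 216 = -11490$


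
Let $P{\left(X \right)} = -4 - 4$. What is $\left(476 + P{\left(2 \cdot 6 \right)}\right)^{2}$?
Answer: $219024$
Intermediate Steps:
$P{\left(X \right)} = -8$
$\left(476 + P{\left(2 \cdot 6 \right)}\right)^{2} = \left(476 - 8\right)^{2} = 468^{2} = 219024$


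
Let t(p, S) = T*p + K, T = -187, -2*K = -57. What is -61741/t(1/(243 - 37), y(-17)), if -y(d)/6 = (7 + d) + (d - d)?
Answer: -219287/98 ≈ -2237.6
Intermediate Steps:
K = 57/2 (K = -½*(-57) = 57/2 ≈ 28.500)
y(d) = -42 - 6*d (y(d) = -6*((7 + d) + (d - d)) = -6*((7 + d) + 0) = -6*(7 + d) = -42 - 6*d)
t(p, S) = 57/2 - 187*p (t(p, S) = -187*p + 57/2 = 57/2 - 187*p)
-61741/t(1/(243 - 37), y(-17)) = -61741/(57/2 - 187/(243 - 37)) = -61741/(57/2 - 187/206) = -61741/2842/103 = -61741*103/2842 = -219287/98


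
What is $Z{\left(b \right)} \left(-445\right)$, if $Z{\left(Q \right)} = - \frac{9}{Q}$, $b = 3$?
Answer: $1335$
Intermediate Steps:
$Z{\left(b \right)} \left(-445\right) = - \frac{9}{3} \left(-445\right) = \left(-9\right) \frac{1}{3} \left(-445\right) = \left(-3\right) \left(-445\right) = 1335$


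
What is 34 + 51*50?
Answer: 2584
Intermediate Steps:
34 + 51*50 = 34 + 2550 = 2584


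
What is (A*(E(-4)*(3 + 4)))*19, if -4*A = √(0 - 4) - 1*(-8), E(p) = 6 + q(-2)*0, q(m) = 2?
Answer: -1596 - 399*I ≈ -1596.0 - 399.0*I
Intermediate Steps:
E(p) = 6 (E(p) = 6 + 2*0 = 6 + 0 = 6)
A = -2 - I/2 (A = -(√(0 - 4) - 1*(-8))/4 = -(√(-4) + 8)/4 = -(2*I + 8)/4 = -(8 + 2*I)/4 = -2 - I/2 ≈ -2.0 - 0.5*I)
(A*(E(-4)*(3 + 4)))*19 = ((-2 - I/2)*(6*(3 + 4)))*19 = ((-2 - I/2)*(6*7))*19 = ((-2 - I/2)*42)*19 = (-84 - 21*I)*19 = -1596 - 399*I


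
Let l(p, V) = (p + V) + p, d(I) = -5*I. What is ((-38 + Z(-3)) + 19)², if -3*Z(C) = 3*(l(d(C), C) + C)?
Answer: 1849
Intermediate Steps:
l(p, V) = V + 2*p (l(p, V) = (V + p) + p = V + 2*p)
Z(C) = 8*C (Z(C) = -((C + 2*(-5*C)) + C) = -((C - 10*C) + C) = -(-9*C + C) = -(-8)*C = 8*C)
((-38 + Z(-3)) + 19)² = ((-38 + 8*(-3)) + 19)² = ((-38 - 24) + 19)² = (-62 + 19)² = (-43)² = 1849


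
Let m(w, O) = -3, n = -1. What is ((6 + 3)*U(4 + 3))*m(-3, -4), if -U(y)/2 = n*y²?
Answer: -2646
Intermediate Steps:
U(y) = 2*y² (U(y) = -(-2)*y² = 2*y²)
((6 + 3)*U(4 + 3))*m(-3, -4) = ((6 + 3)*(2*(4 + 3)²))*(-3) = (9*(2*7²))*(-3) = (9*(2*49))*(-3) = (9*98)*(-3) = 882*(-3) = -2646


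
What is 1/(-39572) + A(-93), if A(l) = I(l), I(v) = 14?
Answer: 554007/39572 ≈ 14.000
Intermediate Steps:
A(l) = 14
1/(-39572) + A(-93) = 1/(-39572) + 14 = -1/39572 + 14 = 554007/39572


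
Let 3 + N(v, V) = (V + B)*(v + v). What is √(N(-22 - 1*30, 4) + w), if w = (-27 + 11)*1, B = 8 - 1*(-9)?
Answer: I*√2203 ≈ 46.936*I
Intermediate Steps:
B = 17 (B = 8 + 9 = 17)
w = -16 (w = -16*1 = -16)
N(v, V) = -3 + 2*v*(17 + V) (N(v, V) = -3 + (V + 17)*(v + v) = -3 + (17 + V)*(2*v) = -3 + 2*v*(17 + V))
√(N(-22 - 1*30, 4) + w) = √((-3 + 34*(-22 - 1*30) + 2*4*(-22 - 1*30)) - 16) = √((-3 + 34*(-22 - 30) + 2*4*(-22 - 30)) - 16) = √((-3 + 34*(-52) + 2*4*(-52)) - 16) = √((-3 - 1768 - 416) - 16) = √(-2187 - 16) = √(-2203) = I*√2203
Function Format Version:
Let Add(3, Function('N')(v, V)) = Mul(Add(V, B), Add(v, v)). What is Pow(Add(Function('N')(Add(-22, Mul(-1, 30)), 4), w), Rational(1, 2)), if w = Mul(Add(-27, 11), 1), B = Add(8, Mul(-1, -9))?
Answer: Mul(I, Pow(2203, Rational(1, 2))) ≈ Mul(46.936, I)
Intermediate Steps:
B = 17 (B = Add(8, 9) = 17)
w = -16 (w = Mul(-16, 1) = -16)
Function('N')(v, V) = Add(-3, Mul(2, v, Add(17, V))) (Function('N')(v, V) = Add(-3, Mul(Add(V, 17), Add(v, v))) = Add(-3, Mul(Add(17, V), Mul(2, v))) = Add(-3, Mul(2, v, Add(17, V))))
Pow(Add(Function('N')(Add(-22, Mul(-1, 30)), 4), w), Rational(1, 2)) = Pow(Add(Add(-3, Mul(34, Add(-22, Mul(-1, 30))), Mul(2, 4, Add(-22, Mul(-1, 30)))), -16), Rational(1, 2)) = Pow(Add(Add(-3, Mul(34, Add(-22, -30)), Mul(2, 4, Add(-22, -30))), -16), Rational(1, 2)) = Pow(Add(Add(-3, Mul(34, -52), Mul(2, 4, -52)), -16), Rational(1, 2)) = Pow(Add(Add(-3, -1768, -416), -16), Rational(1, 2)) = Pow(Add(-2187, -16), Rational(1, 2)) = Pow(-2203, Rational(1, 2)) = Mul(I, Pow(2203, Rational(1, 2)))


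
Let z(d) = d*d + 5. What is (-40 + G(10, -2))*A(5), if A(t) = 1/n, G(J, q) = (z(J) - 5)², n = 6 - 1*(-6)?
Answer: 830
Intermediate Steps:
z(d) = 5 + d² (z(d) = d² + 5 = 5 + d²)
n = 12 (n = 6 + 6 = 12)
G(J, q) = J⁴ (G(J, q) = ((5 + J²) - 5)² = (J²)² = J⁴)
A(t) = 1/12
(-40 + G(10, -2))*A(5) = (-40 + 10⁴)*(1/12) = (-40 + 10000)*(1/12) = 9960*(1/12) = 830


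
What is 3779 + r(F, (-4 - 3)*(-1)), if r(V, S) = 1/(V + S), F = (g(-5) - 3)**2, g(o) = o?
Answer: 268310/71 ≈ 3779.0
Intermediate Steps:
F = 64 (F = (-5 - 3)**2 = (-8)**2 = 64)
r(V, S) = 1/(S + V)
3779 + r(F, (-4 - 3)*(-1)) = 3779 + 1/((-4 - 3)*(-1) + 64) = 3779 + 1/(-7*(-1) + 64) = 3779 + 1/(7 + 64) = 3779 + 1/71 = 268310/71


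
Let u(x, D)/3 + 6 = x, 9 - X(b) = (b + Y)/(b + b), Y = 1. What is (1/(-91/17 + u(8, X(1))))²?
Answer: 289/121 ≈ 2.3884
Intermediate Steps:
X(b) = 9 - (1 + b)/(2*b) (X(b) = 9 - (b + 1)/(b + b) = 9 - (1 + b)/(2*b))
u(x, D) = -18 + 3*x
(1/(-91/17 + u(8, X(1))))² = (1/(-91/17 + (-18 + 3*8)))² = (1/(-91*1/17 + (-18 + 24)))² = (1/(-91/17 + 6))² = (1/(11/17))² = (17/11)² = 289/121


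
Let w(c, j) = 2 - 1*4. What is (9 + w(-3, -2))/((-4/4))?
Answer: -7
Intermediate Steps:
w(c, j) = -2 (w(c, j) = 2 - 4 = -2)
(9 + w(-3, -2))/((-4/4)) = (9 - 2)/((-4/4)) = 7/((-4*¼)) = 7/(-1) = 7*(-1) = -7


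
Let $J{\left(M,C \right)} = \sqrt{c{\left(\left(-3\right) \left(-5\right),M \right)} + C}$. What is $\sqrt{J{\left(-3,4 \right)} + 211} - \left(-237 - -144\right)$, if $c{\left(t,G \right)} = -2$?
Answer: $93 + \sqrt{211 + \sqrt{2}} \approx 107.57$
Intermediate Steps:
$J{\left(M,C \right)} = \sqrt{-2 + C}$
$\sqrt{J{\left(-3,4 \right)} + 211} - \left(-237 - -144\right) = \sqrt{\sqrt{-2 + 4} + 211} - \left(-237 - -144\right) = \sqrt{\sqrt{2} + 211} - \left(-237 + 144\right) = \sqrt{211 + \sqrt{2}} - -93 = \sqrt{211 + \sqrt{2}} + 93 = 93 + \sqrt{211 + \sqrt{2}}$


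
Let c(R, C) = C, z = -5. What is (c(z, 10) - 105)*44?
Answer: -4180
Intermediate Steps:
(c(z, 10) - 105)*44 = (10 - 105)*44 = -95*44 = -4180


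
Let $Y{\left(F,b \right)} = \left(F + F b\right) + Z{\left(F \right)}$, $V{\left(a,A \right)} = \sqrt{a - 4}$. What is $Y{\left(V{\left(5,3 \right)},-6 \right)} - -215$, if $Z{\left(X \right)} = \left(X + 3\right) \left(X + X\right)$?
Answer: $218$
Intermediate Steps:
$Z{\left(X \right)} = 2 X \left(3 + X\right)$ ($Z{\left(X \right)} = \left(3 + X\right) 2 X = 2 X \left(3 + X\right)$)
$V{\left(a,A \right)} = \sqrt{-4 + a}$
$Y{\left(F,b \right)} = F + F b + 2 F \left(3 + F\right)$ ($Y{\left(F,b \right)} = \left(F + F b\right) + 2 F \left(3 + F\right) = F + F b + 2 F \left(3 + F\right)$)
$Y{\left(V{\left(5,3 \right)},-6 \right)} - -215 = \sqrt{-4 + 5} \left(7 - 6 + 2 \sqrt{-4 + 5}\right) - -215 = \sqrt{1} \left(7 - 6 + 2 \sqrt{1}\right) + 215 = 1 \left(7 - 6 + 2 \cdot 1\right) + 215 = 1 \left(7 - 6 + 2\right) + 215 = 1 \cdot 3 + 215 = 3 + 215 = 218$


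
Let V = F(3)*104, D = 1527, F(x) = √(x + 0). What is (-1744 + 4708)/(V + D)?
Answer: 1508676/766427 - 102752*√3/766427 ≈ 1.7362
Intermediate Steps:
F(x) = √x
V = 104*√3 (V = √3*104 = 104*√3 ≈ 180.13)
(-1744 + 4708)/(V + D) = (-1744 + 4708)/(104*√3 + 1527) = 2964/(1527 + 104*√3)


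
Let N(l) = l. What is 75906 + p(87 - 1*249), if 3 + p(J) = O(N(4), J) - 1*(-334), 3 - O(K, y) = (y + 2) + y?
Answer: 76562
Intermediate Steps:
O(K, y) = 1 - 2*y (O(K, y) = 3 - ((y + 2) + y) = 3 - ((2 + y) + y) = 3 - (2 + 2*y) = 3 + (-2 - 2*y) = 1 - 2*y)
p(J) = 332 - 2*J (p(J) = -3 + ((1 - 2*J) - 1*(-334)) = -3 + ((1 - 2*J) + 334) = -3 + (335 - 2*J) = 332 - 2*J)
75906 + p(87 - 1*249) = 75906 + (332 - 2*(87 - 1*249)) = 75906 + (332 - 2*(87 - 249)) = 75906 + (332 - 2*(-162)) = 75906 + (332 + 324) = 75906 + 656 = 76562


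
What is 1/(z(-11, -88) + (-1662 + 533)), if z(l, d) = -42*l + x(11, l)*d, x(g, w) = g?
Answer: -1/1635 ≈ -0.00061162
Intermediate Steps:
z(l, d) = -42*l + 11*d
1/(z(-11, -88) + (-1662 + 533)) = 1/((-42*(-11) + 11*(-88)) + (-1662 + 533)) = 1/((462 - 968) - 1129) = 1/(-506 - 1129) = 1/(-1635) = -1/1635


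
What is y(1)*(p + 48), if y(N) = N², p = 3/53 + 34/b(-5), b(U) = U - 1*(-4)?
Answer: 745/53 ≈ 14.057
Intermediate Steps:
b(U) = 4 + U (b(U) = U + 4 = 4 + U)
p = -1799/53 (p = 3/53 + 34/(4 - 5) = 3*(1/53) + 34/(-1) = 3/53 + 34*(-1) = 3/53 - 34 = -1799/53 ≈ -33.943)
y(1)*(p + 48) = 1²*(-1799/53 + 48) = 1*(745/53) = 745/53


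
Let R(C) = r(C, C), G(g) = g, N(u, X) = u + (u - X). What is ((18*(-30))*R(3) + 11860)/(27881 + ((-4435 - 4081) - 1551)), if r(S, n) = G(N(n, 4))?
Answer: 5390/8907 ≈ 0.60514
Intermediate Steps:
N(u, X) = -X + 2*u
r(S, n) = -4 + 2*n (r(S, n) = -1*4 + 2*n = -4 + 2*n)
R(C) = -4 + 2*C
((18*(-30))*R(3) + 11860)/(27881 + ((-4435 - 4081) - 1551)) = ((18*(-30))*(-4 + 2*3) + 11860)/(27881 + ((-4435 - 4081) - 1551)) = (-540*(-4 + 6) + 11860)/(27881 + (-8516 - 1551)) = (-540*2 + 11860)/(27881 - 10067) = (-1080 + 11860)/17814 = 10780*(1/17814) = 5390/8907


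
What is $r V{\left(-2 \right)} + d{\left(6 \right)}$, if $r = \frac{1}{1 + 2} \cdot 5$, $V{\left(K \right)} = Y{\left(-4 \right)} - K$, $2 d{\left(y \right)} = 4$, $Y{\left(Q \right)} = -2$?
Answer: $2$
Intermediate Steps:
$d{\left(y \right)} = 2$ ($d{\left(y \right)} = \frac{1}{2} \cdot 4 = 2$)
$V{\left(K \right)} = -2 - K$
$r = \frac{5}{3}$ ($r = \frac{1}{3} \cdot 5 = \frac{5}{3} \approx 1.6667$)
$r V{\left(-2 \right)} + d{\left(6 \right)} = \frac{5 \left(-2 - -2\right)}{3} + 2 = \frac{5 \left(-2 + 2\right)}{3} + 2 = \frac{5}{3} \cdot 0 + 2 = 0 + 2 = 2$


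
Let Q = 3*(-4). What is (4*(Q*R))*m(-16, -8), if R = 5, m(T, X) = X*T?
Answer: -30720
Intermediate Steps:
m(T, X) = T*X
Q = -12
(4*(Q*R))*m(-16, -8) = (4*(-12*5))*(-16*(-8)) = (4*(-60))*128 = -240*128 = -30720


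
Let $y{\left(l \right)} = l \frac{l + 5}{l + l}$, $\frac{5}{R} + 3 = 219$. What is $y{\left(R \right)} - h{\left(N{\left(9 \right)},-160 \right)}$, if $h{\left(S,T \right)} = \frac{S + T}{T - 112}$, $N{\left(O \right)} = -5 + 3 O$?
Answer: $\frac{14719}{7344} \approx 2.0042$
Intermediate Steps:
$R = \frac{5}{216}$ ($R = \frac{5}{-3 + 219} = \frac{5}{216} \approx 0.023148$)
$y{\left(l \right)} = \frac{5}{2} + \frac{l}{2}$ ($y{\left(l \right)} = l \frac{5 + l}{2 l} = \frac{5}{2} + \frac{l}{2}$)
$h{\left(S,T \right)} = \frac{S + T}{-112 + T}$
$y{\left(R \right)} - h{\left(N{\left(9 \right)},-160 \right)} = \left(\frac{5}{2} + \frac{1}{2} \cdot \frac{5}{216}\right) - \frac{\left(-5 + 3 \cdot 9\right) - 160}{-112 - 160} = \left(\frac{5}{2} + \frac{5}{432}\right) - \frac{\left(-5 + 27\right) - 160}{-272} = \frac{1085}{432} - - \frac{22 - 160}{272} = \frac{1085}{432} - \left(- \frac{1}{272}\right) \left(-138\right) = \frac{1085}{432} - \frac{69}{136} = \frac{14719}{7344}$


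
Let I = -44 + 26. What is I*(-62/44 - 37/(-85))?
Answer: 16389/935 ≈ 17.528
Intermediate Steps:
I = -18
I*(-62/44 - 37/(-85)) = -18*(-62/44 - 37/(-85)) = -18*(-62*1/44 - 37*(-1/85)) = -18*(-31/22 + 37/85) = -18*(-1821/1870) = 16389/935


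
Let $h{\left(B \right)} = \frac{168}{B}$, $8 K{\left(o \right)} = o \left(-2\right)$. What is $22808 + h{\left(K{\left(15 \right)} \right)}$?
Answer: $\frac{113816}{5} \approx 22763.0$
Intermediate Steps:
$K{\left(o \right)} = - \frac{o}{4}$ ($K{\left(o \right)} = \frac{o \left(-2\right)}{8} = \frac{\left(-2\right) o}{8} = - \frac{o}{4}$)
$22808 + h{\left(K{\left(15 \right)} \right)} = 22808 + \frac{168}{\left(- \frac{1}{4}\right) 15} = 22808 + \frac{168}{- \frac{15}{4}} = 22808 + 168 \left(- \frac{4}{15}\right) = 22808 - \frac{224}{5} = \frac{113816}{5}$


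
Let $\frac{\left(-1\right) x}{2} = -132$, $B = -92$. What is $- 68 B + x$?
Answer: $6520$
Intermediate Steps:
$x = 264$ ($x = \left(-2\right) \left(-132\right) = 264$)
$- 68 B + x = \left(-68\right) \left(-92\right) + 264 = 6256 + 264 = 6520$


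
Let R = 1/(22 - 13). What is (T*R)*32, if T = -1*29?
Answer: -928/9 ≈ -103.11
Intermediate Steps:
T = -29
R = ⅑ (R = 1/9 = ⅑ ≈ 0.11111)
(T*R)*32 = -29*⅑*32 = -29/9*32 = -928/9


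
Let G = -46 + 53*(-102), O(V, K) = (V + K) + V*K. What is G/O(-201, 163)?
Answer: 5452/32801 ≈ 0.16621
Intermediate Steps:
O(V, K) = K + V + K*V (O(V, K) = (K + V) + K*V = K + V + K*V)
G = -5452 (G = -46 - 5406 = -5452)
G/O(-201, 163) = -5452/(163 - 201 + 163*(-201)) = -5452/(163 - 201 - 32763) = -5452/(-32801) = -5452*(-1/32801) = 5452/32801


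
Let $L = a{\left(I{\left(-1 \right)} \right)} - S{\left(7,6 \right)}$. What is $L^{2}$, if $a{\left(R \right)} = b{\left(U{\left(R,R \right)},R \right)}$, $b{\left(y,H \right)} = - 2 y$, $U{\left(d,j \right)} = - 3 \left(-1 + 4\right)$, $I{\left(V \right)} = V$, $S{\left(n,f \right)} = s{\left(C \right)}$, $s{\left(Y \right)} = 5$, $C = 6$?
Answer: $169$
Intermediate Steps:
$S{\left(n,f \right)} = 5$
$U{\left(d,j \right)} = -9$ ($U{\left(d,j \right)} = \left(-3\right) 3 = -9$)
$a{\left(R \right)} = 18$ ($a{\left(R \right)} = \left(-2\right) \left(-9\right) = 18$)
$L = 13$ ($L = 18 - 5 = 13$)
$L^{2} = 13^{2} = 169$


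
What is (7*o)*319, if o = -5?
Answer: -11165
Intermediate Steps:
(7*o)*319 = (7*(-5))*319 = -35*319 = -11165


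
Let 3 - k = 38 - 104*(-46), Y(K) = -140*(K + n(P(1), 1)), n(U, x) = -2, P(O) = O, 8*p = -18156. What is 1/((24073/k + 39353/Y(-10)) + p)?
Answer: -8095920/18224490973 ≈ -0.00044423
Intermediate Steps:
p = -4539/2 (p = (⅛)*(-18156) = -4539/2 ≈ -2269.5)
Y(K) = 280 - 140*K (Y(K) = -140*(K - 2) = -140*(-2 + K) = 280 - 140*K)
k = -4819 (k = 3 - (38 - 104*(-46)) = 3 - (38 + 4784) = 3 - 1*4822 = 3 - 4822 = -4819)
1/((24073/k + 39353/Y(-10)) + p) = 1/((24073/(-4819) + 39353/(280 - 140*(-10))) - 4539/2) = 1/((24073*(-1/4819) + 39353/(280 + 1400)) - 4539/2) = 1/((-24073/4819 + 39353/1680) - 4539/2) = 1/(149199467/8095920 - 4539/2) = 1/(-18224490973/8095920) = -8095920/18224490973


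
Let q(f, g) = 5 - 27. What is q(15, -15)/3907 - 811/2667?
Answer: -3227251/10419969 ≈ -0.30972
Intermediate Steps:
q(f, g) = -22
q(15, -15)/3907 - 811/2667 = -22/3907 - 811/2667 = -3227251/10419969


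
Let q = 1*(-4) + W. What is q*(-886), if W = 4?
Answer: 0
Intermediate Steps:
q = 0 (q = 1*(-4) + 4 = -4 + 4 = 0)
q*(-886) = 0*(-886) = 0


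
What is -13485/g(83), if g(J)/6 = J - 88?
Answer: 899/2 ≈ 449.50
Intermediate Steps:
g(J) = -528 + 6*J (g(J) = 6*(J - 88) = 6*(-88 + J) = -528 + 6*J)
-13485/g(83) = -13485/(-528 + 6*83) = -13485/(-528 + 498) = -13485/(-30) = -13485*(-1/30) = 899/2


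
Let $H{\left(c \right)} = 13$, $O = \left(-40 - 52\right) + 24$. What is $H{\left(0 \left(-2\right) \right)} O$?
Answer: $-884$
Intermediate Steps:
$O = -68$ ($O = -92 + 24 = -68$)
$H{\left(0 \left(-2\right) \right)} O = 13 \left(-68\right) = -884$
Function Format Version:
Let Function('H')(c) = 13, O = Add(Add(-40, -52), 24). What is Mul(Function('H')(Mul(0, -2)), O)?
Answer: -884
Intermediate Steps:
O = -68 (O = Add(-92, 24) = -68)
Mul(Function('H')(Mul(0, -2)), O) = Mul(13, -68) = -884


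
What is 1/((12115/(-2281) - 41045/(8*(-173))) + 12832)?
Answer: 3156904/40586248613 ≈ 7.7783e-5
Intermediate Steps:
1/((12115/(-2281) - 41045/(8*(-173))) + 12832) = 1/((12115*(-1/2281) - 41045/(-1384)) + 12832) = 1/((-12115/2281 - 41045*(-1/1384)) + 12832) = 1/((-12115/2281 + 41045/1384) + 12832) = 1/(76856485/3156904 + 12832) = 1/(40586248613/3156904) = 3156904/40586248613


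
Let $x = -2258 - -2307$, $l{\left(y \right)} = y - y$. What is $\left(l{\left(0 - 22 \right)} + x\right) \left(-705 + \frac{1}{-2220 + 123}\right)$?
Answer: $- \frac{72440914}{2097} \approx -34545.0$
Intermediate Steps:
$l{\left(y \right)} = 0$
$x = 49$ ($x = -2258 + 2307 = 49$)
$\left(l{\left(0 - 22 \right)} + x\right) \left(-705 + \frac{1}{-2220 + 123}\right) = \left(0 + 49\right) \left(-705 + \frac{1}{-2220 + 123}\right) = 49 \left(-705 + \frac{1}{-2097}\right) = 49 \left(-705 - \frac{1}{2097}\right) = 49 \left(- \frac{1478386}{2097}\right) = - \frac{72440914}{2097}$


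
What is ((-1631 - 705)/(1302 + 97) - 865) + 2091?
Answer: 1712838/1399 ≈ 1224.3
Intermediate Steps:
((-1631 - 705)/(1302 + 97) - 865) + 2091 = (-2336/1399 - 865) + 2091 = -1212471/1399 + 2091 = 1712838/1399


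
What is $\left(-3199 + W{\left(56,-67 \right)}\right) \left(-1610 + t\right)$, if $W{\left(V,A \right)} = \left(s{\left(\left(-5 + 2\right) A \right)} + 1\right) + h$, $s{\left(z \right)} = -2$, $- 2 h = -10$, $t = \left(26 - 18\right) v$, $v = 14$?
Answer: $4786110$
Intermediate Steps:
$t = 112$ ($t = \left(26 - 18\right) 14 = 8 \cdot 14 = 112$)
$h = 5$ ($h = \left(- \frac{1}{2}\right) \left(-10\right) = 5$)
$W{\left(V,A \right)} = 4$ ($W{\left(V,A \right)} = \left(-2 + 1\right) + 5 = -1 + 5 = 4$)
$\left(-3199 + W{\left(56,-67 \right)}\right) \left(-1610 + t\right) = \left(-3199 + 4\right) \left(-1610 + 112\right) = \left(-3195\right) \left(-1498\right) = 4786110$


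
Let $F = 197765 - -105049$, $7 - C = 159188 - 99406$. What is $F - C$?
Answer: $362589$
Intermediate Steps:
$C = -59775$ ($C = 7 - \left(159188 - 99406\right) = 7 - 59782 = -59775$)
$F = 302814$ ($F = 197765 + 105049 = 302814$)
$F - C = 302814 - -59775 = 302814 + 59775 = 362589$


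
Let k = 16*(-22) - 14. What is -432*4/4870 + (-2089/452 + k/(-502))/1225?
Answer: -3461512823/9668946700 ≈ -0.35800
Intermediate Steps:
k = -366 (k = -352 - 14 = -366)
-432*4/4870 + (-2089/452 + k/(-502))/1225 = -432*4/4870 + (-2089/452 - 366/(-502))/1225 = -1728*1/4870 + (-2089*1/452 - 366*(-1/502))*(1/1225) = -864/2435 + (-2089/452 + 183/251)*(1/1225) = -864/2435 - 441623/113452*1/1225 = -864/2435 - 63089/19854100 = -3461512823/9668946700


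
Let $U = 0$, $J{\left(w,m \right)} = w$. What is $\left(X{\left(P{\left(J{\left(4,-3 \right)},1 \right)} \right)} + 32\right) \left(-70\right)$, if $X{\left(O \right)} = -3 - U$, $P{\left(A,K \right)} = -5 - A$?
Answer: $-2030$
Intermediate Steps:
$X{\left(O \right)} = -3$ ($X{\left(O \right)} = -3 - 0 = -3 + 0 = -3$)
$\left(X{\left(P{\left(J{\left(4,-3 \right)},1 \right)} \right)} + 32\right) \left(-70\right) = \left(-3 + 32\right) \left(-70\right) = 29 \left(-70\right) = -2030$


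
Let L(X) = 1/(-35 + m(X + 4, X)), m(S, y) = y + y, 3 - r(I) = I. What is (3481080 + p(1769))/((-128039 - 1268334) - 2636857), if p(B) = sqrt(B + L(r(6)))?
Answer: -116036/134441 - 2*sqrt(185853)/82681215 ≈ -0.86311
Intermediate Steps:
r(I) = 3 - I
m(S, y) = 2*y
L(X) = 1/(-35 + 2*X)
p(B) = sqrt(-1/41 + B) (p(B) = sqrt(B + 1/(-35 + 2*(3 - 1*6))) = sqrt(B + 1/(-35 + 2*(3 - 6))) = sqrt(B + 1/(-35 + 2*(-3))) = sqrt(B + 1/(-35 - 6)) = sqrt(B + 1/(-41)) = sqrt(B - 1/41) = sqrt(-1/41 + B))
(3481080 + p(1769))/((-128039 - 1268334) - 2636857) = (3481080 + sqrt(-41 + 1681*1769)/41)/((-128039 - 1268334) - 2636857) = (3481080 + sqrt(-41 + 2973689)/41)/(-1396373 - 2636857) = (3481080 + sqrt(2973648)/41)/(-4033230) = (3481080 + (4*sqrt(185853))/41)*(-1/4033230) = (3481080 + 4*sqrt(185853)/41)*(-1/4033230) = -116036/134441 - 2*sqrt(185853)/82681215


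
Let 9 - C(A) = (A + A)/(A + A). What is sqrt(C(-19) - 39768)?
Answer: 4*I*sqrt(2485) ≈ 199.4*I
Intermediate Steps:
C(A) = 8 (C(A) = 9 - (A + A)/(A + A) = 9 - 2*A/(2*A) = 9 - 2*A*1/(2*A) = 9 - 1*1 = 9 - 1 = 8)
sqrt(C(-19) - 39768) = sqrt(8 - 39768) = sqrt(-39760) = 4*I*sqrt(2485)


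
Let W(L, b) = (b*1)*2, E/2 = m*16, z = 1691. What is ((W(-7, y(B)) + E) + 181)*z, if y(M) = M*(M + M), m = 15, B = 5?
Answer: 1286851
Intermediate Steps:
y(M) = 2*M² (y(M) = M*(2*M) = 2*M²)
E = 480 (E = 2*(15*16) = 2*240 = 480)
W(L, b) = 2*b (W(L, b) = b*2 = 2*b)
((W(-7, y(B)) + E) + 181)*z = ((2*(2*5²) + 480) + 181)*1691 = ((2*(2*25) + 480) + 181)*1691 = ((2*50 + 480) + 181)*1691 = ((100 + 480) + 181)*1691 = (580 + 181)*1691 = 761*1691 = 1286851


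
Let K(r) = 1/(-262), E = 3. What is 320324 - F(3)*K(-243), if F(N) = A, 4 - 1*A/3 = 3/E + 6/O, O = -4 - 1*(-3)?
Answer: 83924915/262 ≈ 3.2032e+5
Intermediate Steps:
O = -1 (O = -4 + 3 = -1)
A = 27 (A = 12 - 3*(3/3 + 6/(-1)) = 12 - 3*(3*(⅓) + 6*(-1)) = 12 - 3*(1 - 6) = 12 - 3*(-5) = 12 + 15 = 27)
F(N) = 27
K(r) = -1/262
320324 - F(3)*K(-243) = 320324 - 27*(-1)/262 = 320324 - 1*(-27/262) = 320324 + 27/262 = 83924915/262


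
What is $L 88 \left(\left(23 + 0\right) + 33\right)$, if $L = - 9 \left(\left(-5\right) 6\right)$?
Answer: $1330560$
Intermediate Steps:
$L = 270$ ($L = \left(-9\right) \left(-30\right) = 270$)
$L 88 \left(\left(23 + 0\right) + 33\right) = 270 \cdot 88 \left(\left(23 + 0\right) + 33\right) = 23760 \left(23 + 33\right) = 23760 \cdot 56 = 1330560$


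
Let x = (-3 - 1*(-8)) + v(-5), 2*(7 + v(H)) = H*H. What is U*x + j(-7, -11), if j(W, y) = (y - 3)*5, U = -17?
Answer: -497/2 ≈ -248.50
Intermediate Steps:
v(H) = -7 + H²/2 (v(H) = -7 + (H*H)/2 = -7 + H²/2)
j(W, y) = -15 + 5*y (j(W, y) = (-3 + y)*5 = -15 + 5*y)
x = 21/2 (x = (-3 - 1*(-8)) + (-7 + (½)*(-5)²) = (-3 + 8) + (-7 + (½)*25) = 5 + (-7 + 25/2) = 5 + 11/2 = 21/2 ≈ 10.500)
U*x + j(-7, -11) = -17*21/2 + (-15 + 5*(-11)) = -357/2 + (-15 - 55) = -357/2 - 70 = -497/2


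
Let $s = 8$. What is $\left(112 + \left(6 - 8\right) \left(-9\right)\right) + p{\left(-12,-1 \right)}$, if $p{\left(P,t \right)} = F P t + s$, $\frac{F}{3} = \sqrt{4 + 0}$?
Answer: $210$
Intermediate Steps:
$F = 6$ ($F = 3 \sqrt{4 + 0} = 3 \sqrt{4} = 3 \cdot 2 = 6$)
$p{\left(P,t \right)} = 8 + 6 P t$ ($p{\left(P,t \right)} = 6 P t + 8 = 8 + 6 P t$)
$\left(112 + \left(6 - 8\right) \left(-9\right)\right) + p{\left(-12,-1 \right)} = \left(112 + \left(6 - 8\right) \left(-9\right)\right) + \left(8 + 6 \left(-12\right) \left(-1\right)\right) = \left(112 - -18\right) + \left(8 + 72\right) = \left(112 + 18\right) + 80 = 130 + 80 = 210$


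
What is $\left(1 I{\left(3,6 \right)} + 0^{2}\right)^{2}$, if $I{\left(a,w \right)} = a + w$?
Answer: $81$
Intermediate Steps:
$\left(1 I{\left(3,6 \right)} + 0^{2}\right)^{2} = \left(1 \left(3 + 6\right) + 0^{2}\right)^{2} = \left(1 \cdot 9 + 0\right)^{2} = \left(9 + 0\right)^{2} = 9^{2} = 81$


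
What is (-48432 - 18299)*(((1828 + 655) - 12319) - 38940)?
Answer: 3254871256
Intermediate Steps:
(-48432 - 18299)*(((1828 + 655) - 12319) - 38940) = -66731*((2483 - 12319) - 38940) = -66731*(-9836 - 38940) = -66731*(-48776) = 3254871256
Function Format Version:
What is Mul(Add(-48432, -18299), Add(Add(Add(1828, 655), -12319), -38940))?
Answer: 3254871256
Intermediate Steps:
Mul(Add(-48432, -18299), Add(Add(Add(1828, 655), -12319), -38940)) = Mul(-66731, Add(Add(2483, -12319), -38940)) = Mul(-66731, Add(-9836, -38940)) = Mul(-66731, -48776) = 3254871256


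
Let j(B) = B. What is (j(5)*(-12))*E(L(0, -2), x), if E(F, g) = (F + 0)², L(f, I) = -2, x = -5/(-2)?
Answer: -240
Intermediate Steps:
x = 5/2 (x = -5*(-½) = 5/2 ≈ 2.5000)
E(F, g) = F²
(j(5)*(-12))*E(L(0, -2), x) = (5*(-12))*(-2)² = -60*4 = -240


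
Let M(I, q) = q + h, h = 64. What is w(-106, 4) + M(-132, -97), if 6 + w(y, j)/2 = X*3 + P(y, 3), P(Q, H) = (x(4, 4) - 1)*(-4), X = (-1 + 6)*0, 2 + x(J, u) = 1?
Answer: -29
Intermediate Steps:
x(J, u) = -1 (x(J, u) = -2 + 1 = -1)
X = 0 (X = 5*0 = 0)
P(Q, H) = 8 (P(Q, H) = (-1 - 1)*(-4) = -2*(-4) = 8)
w(y, j) = 4 (w(y, j) = -12 + 2*(0*3 + 8) = -12 + 2*(0 + 8) = -12 + 2*8 = -12 + 16 = 4)
M(I, q) = 64 + q (M(I, q) = q + 64 = 64 + q)
w(-106, 4) + M(-132, -97) = 4 + (64 - 97) = 4 - 33 = -29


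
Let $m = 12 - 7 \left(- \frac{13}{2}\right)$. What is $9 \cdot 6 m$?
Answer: $3105$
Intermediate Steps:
$m = \frac{115}{2}$ ($m = 12 - 7 \left(\left(-13\right) \frac{1}{2}\right) = 12 - - \frac{91}{2} = 12 + \frac{91}{2} = \frac{115}{2} \approx 57.5$)
$9 \cdot 6 m = 9 \cdot 6 \cdot \frac{115}{2} = 54 \cdot \frac{115}{2} = 3105$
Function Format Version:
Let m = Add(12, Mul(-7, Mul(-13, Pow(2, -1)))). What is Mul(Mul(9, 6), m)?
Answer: 3105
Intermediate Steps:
m = Rational(115, 2) (m = Add(12, Mul(-7, Mul(-13, Rational(1, 2)))) = Add(12, Mul(-7, Rational(-13, 2))) = Add(12, Rational(91, 2)) = Rational(115, 2) ≈ 57.500)
Mul(Mul(9, 6), m) = Mul(Mul(9, 6), Rational(115, 2)) = Mul(54, Rational(115, 2)) = 3105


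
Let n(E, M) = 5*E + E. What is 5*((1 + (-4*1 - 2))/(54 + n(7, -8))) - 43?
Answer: -4153/96 ≈ -43.260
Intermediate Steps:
n(E, M) = 6*E
5*((1 + (-4*1 - 2))/(54 + n(7, -8))) - 43 = 5*((1 + (-4*1 - 2))/(54 + 6*7)) - 43 = 5*((1 + (-4 - 2))/(54 + 42)) - 43 = 5*((1 - 6)/96) - 43 = 5*(-5*1/96) - 43 = 5*(-5/96) - 43 = -25/96 - 43 = -4153/96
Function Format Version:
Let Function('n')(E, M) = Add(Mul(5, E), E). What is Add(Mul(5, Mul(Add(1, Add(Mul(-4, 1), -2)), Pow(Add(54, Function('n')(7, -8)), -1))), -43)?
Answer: Rational(-4153, 96) ≈ -43.260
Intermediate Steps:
Function('n')(E, M) = Mul(6, E)
Add(Mul(5, Mul(Add(1, Add(Mul(-4, 1), -2)), Pow(Add(54, Function('n')(7, -8)), -1))), -43) = Add(Mul(5, Mul(Add(1, Add(Mul(-4, 1), -2)), Pow(Add(54, Mul(6, 7)), -1))), -43) = Add(Mul(5, Mul(Add(1, Add(-4, -2)), Pow(Add(54, 42), -1))), -43) = Add(Mul(5, Mul(Add(1, -6), Pow(96, -1))), -43) = Add(Mul(5, Mul(-5, Rational(1, 96))), -43) = Add(Mul(5, Rational(-5, 96)), -43) = Add(Rational(-25, 96), -43) = Rational(-4153, 96)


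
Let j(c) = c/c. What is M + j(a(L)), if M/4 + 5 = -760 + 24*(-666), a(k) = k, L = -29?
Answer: -66995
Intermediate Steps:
j(c) = 1
M = -66996 (M = -20 + 4*(-760 + 24*(-666)) = -20 + 4*(-760 - 15984) = -20 + 4*(-16744) = -20 - 66976 = -66996)
M + j(a(L)) = -66996 + 1 = -66995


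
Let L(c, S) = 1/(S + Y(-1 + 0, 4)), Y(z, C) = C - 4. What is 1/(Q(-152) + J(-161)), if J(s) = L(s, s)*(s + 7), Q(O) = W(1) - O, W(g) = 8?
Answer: 23/3702 ≈ 0.0062129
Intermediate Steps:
Y(z, C) = -4 + C
L(c, S) = 1/S (L(c, S) = 1/(S + (-4 + 4)) = 1/(S + 0) = 1/S)
Q(O) = 8 - O
J(s) = (7 + s)/s (J(s) = (s + 7)/s = (7 + s)/s)
1/(Q(-152) + J(-161)) = 1/((8 - 1*(-152)) + (7 - 161)/(-161)) = 1/((8 + 152) - 1/161*(-154)) = 1/(160 + 22/23) = 1/(3702/23) = 23/3702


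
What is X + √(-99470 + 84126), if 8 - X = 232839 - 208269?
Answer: -24562 + 4*I*√959 ≈ -24562.0 + 123.87*I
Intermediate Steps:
X = -24562 (X = 8 - (232839 - 208269) = 8 - 1*24570 = 8 - 24570 = -24562)
X + √(-99470 + 84126) = -24562 + √(-99470 + 84126) = -24562 + √(-15344) = -24562 + 4*I*√959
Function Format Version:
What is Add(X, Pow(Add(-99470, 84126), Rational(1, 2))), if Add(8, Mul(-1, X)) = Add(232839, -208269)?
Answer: Add(-24562, Mul(4, I, Pow(959, Rational(1, 2)))) ≈ Add(-24562., Mul(123.87, I))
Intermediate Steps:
X = -24562 (X = Add(8, Mul(-1, Add(232839, -208269))) = Add(8, Mul(-1, 24570)) = Add(8, -24570) = -24562)
Add(X, Pow(Add(-99470, 84126), Rational(1, 2))) = Add(-24562, Pow(Add(-99470, 84126), Rational(1, 2))) = Add(-24562, Pow(-15344, Rational(1, 2))) = Add(-24562, Mul(4, I, Pow(959, Rational(1, 2))))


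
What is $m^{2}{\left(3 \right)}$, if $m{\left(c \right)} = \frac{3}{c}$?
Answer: $1$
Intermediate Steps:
$m^{2}{\left(3 \right)} = \left(\frac{3}{3}\right)^{2} = \left(3 \cdot \frac{1}{3}\right)^{2} = 1^{2} = 1$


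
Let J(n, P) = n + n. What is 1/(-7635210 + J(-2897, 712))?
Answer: -1/7641004 ≈ -1.3087e-7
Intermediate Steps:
J(n, P) = 2*n
1/(-7635210 + J(-2897, 712)) = 1/(-7635210 + 2*(-2897)) = 1/(-7635210 - 5794) = 1/(-7641004) = -1/7641004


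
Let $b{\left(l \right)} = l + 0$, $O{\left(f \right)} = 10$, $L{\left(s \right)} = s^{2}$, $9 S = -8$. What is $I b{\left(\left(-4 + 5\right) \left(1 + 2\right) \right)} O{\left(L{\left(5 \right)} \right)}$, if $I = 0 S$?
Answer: $0$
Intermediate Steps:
$S = - \frac{8}{9}$ ($S = \frac{1}{9} \left(-8\right) = - \frac{8}{9} \approx -0.88889$)
$I = 0$ ($I = 0 \left(- \frac{8}{9}\right) = 0$)
$b{\left(l \right)} = l$
$I b{\left(\left(-4 + 5\right) \left(1 + 2\right) \right)} O{\left(L{\left(5 \right)} \right)} = 0 \left(-4 + 5\right) \left(1 + 2\right) 10 = 0 \cdot 1 \cdot 3 \cdot 10 = 0 \cdot 3 \cdot 10 = 0 \cdot 10 = 0$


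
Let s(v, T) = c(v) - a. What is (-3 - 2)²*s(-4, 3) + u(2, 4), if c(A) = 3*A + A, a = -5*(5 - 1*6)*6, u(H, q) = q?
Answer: -1146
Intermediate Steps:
a = 30 (a = -5*(5 - 6)*6 = -5*(-1)*6 = 5*6 = 30)
c(A) = 4*A
s(v, T) = -30 + 4*v (s(v, T) = 4*v - 1*30 = 4*v - 30 = -30 + 4*v)
(-3 - 2)²*s(-4, 3) + u(2, 4) = (-3 - 2)²*(-30 + 4*(-4)) + 4 = (-5)²*(-30 - 16) + 4 = 25*(-46) + 4 = -1150 + 4 = -1146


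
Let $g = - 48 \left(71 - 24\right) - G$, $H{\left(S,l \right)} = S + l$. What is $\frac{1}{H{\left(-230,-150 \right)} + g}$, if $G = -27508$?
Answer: $\frac{1}{24872} \approx 4.0206 \cdot 10^{-5}$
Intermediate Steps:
$g = 25252$ ($g = - 48 \left(71 - 24\right) - -27508 = \left(-48\right) 47 + 27508 = -2256 + 27508 = 25252$)
$\frac{1}{H{\left(-230,-150 \right)} + g} = \frac{1}{\left(-230 - 150\right) + 25252} = \frac{1}{-380 + 25252} = \frac{1}{24872}$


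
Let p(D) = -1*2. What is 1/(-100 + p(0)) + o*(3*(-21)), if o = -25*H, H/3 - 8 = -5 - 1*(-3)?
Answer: 2891699/102 ≈ 28350.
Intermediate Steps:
H = 18 (H = 24 + 3*(-5 - 1*(-3)) = 24 + 3*(-5 + 3) = 24 + 3*(-2) = 24 - 6 = 18)
o = -450 (o = -25*18 = -450)
p(D) = -2
1/(-100 + p(0)) + o*(3*(-21)) = 1/(-100 - 2) - 1350*(-21) = 1/(-102) - 450*(-63) = -1/102 + 28350 = 2891699/102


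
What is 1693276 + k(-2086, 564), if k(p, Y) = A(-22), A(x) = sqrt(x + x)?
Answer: 1693276 + 2*I*sqrt(11) ≈ 1.6933e+6 + 6.6332*I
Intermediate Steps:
A(x) = sqrt(2)*sqrt(x) (A(x) = sqrt(2*x) = sqrt(2)*sqrt(x))
k(p, Y) = 2*I*sqrt(11) (k(p, Y) = sqrt(2)*sqrt(-22) = sqrt(2)*(I*sqrt(22)) = 2*I*sqrt(11))
1693276 + k(-2086, 564) = 1693276 + 2*I*sqrt(11)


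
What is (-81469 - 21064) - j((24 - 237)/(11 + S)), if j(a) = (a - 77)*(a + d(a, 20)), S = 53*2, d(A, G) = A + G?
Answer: -153991481/1521 ≈ -1.0124e+5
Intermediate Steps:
S = 106
j(a) = (-77 + a)*(20 + 2*a) (j(a) = (a - 77)*(a + (a + 20)) = (-77 + a)*(a + (20 + a)) = (-77 + a)*(20 + 2*a))
(-81469 - 21064) - j((24 - 237)/(11 + S)) = (-81469 - 21064) - (-1540 - 134*(24 - 237)/(11 + 106) + 2*((24 - 237)/(11 + 106))²) = -102533 - (-1540 - (-28542)/117 + 2*(-213/117)²) = -102533 - (-1540 - (-28542)/117 + 2*(-213*1/117)²) = -102533 - (-1540 - 134*(-71/39) + 2*(-71/39)²) = -102533 - (-1540 + 9514/39 + 2*(5041/1521)) = -102533 - (-1540 + 9514/39 + 10082/1521) = -102533 - 1*(-1961212/1521) = -102533 + 1961212/1521 = -153991481/1521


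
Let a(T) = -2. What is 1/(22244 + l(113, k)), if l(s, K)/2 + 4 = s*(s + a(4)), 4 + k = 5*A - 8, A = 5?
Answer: 1/47322 ≈ 2.1132e-5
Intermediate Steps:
k = 13 (k = -4 + (5*5 - 8) = -4 + (25 - 8) = -4 + 17 = 13)
l(s, K) = -8 + 2*s*(-2 + s) (l(s, K) = -8 + 2*(s*(s - 2)) = -8 + 2*(s*(-2 + s)) = -8 + 2*s*(-2 + s))
1/(22244 + l(113, k)) = 1/(22244 + (-8 - 4*113 + 2*113**2)) = 1/(22244 + (-8 - 452 + 2*12769)) = 1/(22244 + (-8 - 452 + 25538)) = 1/(22244 + 25078) = 1/47322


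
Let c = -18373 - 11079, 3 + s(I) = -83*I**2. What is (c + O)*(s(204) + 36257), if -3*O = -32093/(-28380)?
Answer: 4285288335208501/42570 ≈ 1.0066e+11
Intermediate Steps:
O = -32093/85140 (O = -(-32093)/(3*(-28380)) = -(-32093)*(-1)/(3*28380) = -1/3*32093/28380 = -32093/85140 ≈ -0.37694)
s(I) = -3 - 83*I**2
c = -29452
(c + O)*(s(204) + 36257) = (-29452 - 32093/85140)*((-3 - 83*204**2) + 36257) = -2507575373*((-3 - 83*41616) + 36257)/85140 = -2507575373*((-3 - 3454128) + 36257)/85140 = -2507575373*(-3454131 + 36257)/85140 = -2507575373/85140*(-3417874) = 4285288335208501/42570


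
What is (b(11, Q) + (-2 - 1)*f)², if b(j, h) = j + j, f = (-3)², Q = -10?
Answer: 25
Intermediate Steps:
f = 9
b(j, h) = 2*j
(b(11, Q) + (-2 - 1)*f)² = (2*11 + (-2 - 1)*9)² = (22 - 3*9)² = (22 - 27)² = (-5)² = 25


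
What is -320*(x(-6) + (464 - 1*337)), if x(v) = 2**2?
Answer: -41920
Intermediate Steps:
x(v) = 4
-320*(x(-6) + (464 - 1*337)) = -320*(4 + (464 - 1*337)) = -320*(4 + (464 - 337)) = -320*(4 + 127) = -320*131 = -41920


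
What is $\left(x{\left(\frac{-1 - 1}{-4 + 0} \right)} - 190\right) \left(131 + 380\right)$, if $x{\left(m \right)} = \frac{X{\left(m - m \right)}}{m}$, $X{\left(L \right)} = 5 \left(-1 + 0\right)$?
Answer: $-102200$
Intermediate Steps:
$X{\left(L \right)} = -5$ ($X{\left(L \right)} = 5 \left(-1\right) = -5$)
$x{\left(m \right)} = - \frac{5}{m}$
$\left(x{\left(\frac{-1 - 1}{-4 + 0} \right)} - 190\right) \left(131 + 380\right) = \left(- \frac{5}{\left(-1 - 1\right) \frac{1}{-4 + 0}} - 190\right) \left(131 + 380\right) = \left(- \frac{5}{\left(-2\right) \frac{1}{-4}} - 190\right) 511 = \left(- \frac{5}{\left(-2\right) \left(- \frac{1}{4}\right)} - 190\right) 511 = \left(- 5 \frac{1}{\frac{1}{2}} - 190\right) 511 = \left(\left(-5\right) 2 - 190\right) 511 = \left(-10 - 190\right) 511 = \left(-200\right) 511 = -102200$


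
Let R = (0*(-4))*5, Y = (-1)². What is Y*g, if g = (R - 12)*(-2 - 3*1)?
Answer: 60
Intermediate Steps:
Y = 1
R = 0 (R = 0*5 = 0)
g = 60 (g = (0 - 12)*(-2 - 3*1) = -12*(-2 - 3) = -12*(-5) = 60)
Y*g = 1*60 = 60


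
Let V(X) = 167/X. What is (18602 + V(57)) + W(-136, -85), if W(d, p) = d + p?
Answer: 1047884/57 ≈ 18384.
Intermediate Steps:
(18602 + V(57)) + W(-136, -85) = (18602 + 167/57) + (-136 - 85) = (18602 + 167*(1/57)) - 221 = (18602 + 167/57) - 221 = 1060481/57 - 221 = 1047884/57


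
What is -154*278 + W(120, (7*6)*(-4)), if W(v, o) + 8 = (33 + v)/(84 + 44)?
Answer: -5480807/128 ≈ -42819.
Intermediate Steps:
W(v, o) = -991/128 + v/128 (W(v, o) = -8 + (33 + v)/(84 + 44) = -8 + (33 + v)/128 = -8 + (33 + v)*(1/128) = -8 + (33/128 + v/128) = -991/128 + v/128)
-154*278 + W(120, (7*6)*(-4)) = -154*278 + (-991/128 + (1/128)*120) = -42812 + (-991/128 + 15/16) = -42812 - 871/128 = -5480807/128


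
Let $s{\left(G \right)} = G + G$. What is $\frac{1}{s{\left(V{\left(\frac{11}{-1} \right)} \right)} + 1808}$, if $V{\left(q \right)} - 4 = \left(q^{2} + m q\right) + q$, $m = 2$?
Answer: $\frac{1}{1992} \approx 0.00050201$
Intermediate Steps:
$V{\left(q \right)} = 4 + q^{2} + 3 q$ ($V{\left(q \right)} = 4 + \left(\left(q^{2} + 2 q\right) + q\right) = 4 + \left(q^{2} + 3 q\right) = 4 + q^{2} + 3 q$)
$s{\left(G \right)} = 2 G$
$\frac{1}{s{\left(V{\left(\frac{11}{-1} \right)} \right)} + 1808} = \frac{1}{2 \left(4 + \left(\frac{11}{-1}\right)^{2} + 3 \frac{11}{-1}\right) + 1808} = \frac{1}{2 \left(4 + \left(11 \left(-1\right)\right)^{2} + 3 \cdot 11 \left(-1\right)\right) + 1808} = \frac{1}{2 \left(4 + \left(-11\right)^{2} + 3 \left(-11\right)\right) + 1808} = \frac{1}{2 \left(4 + 121 - 33\right) + 1808} = \frac{1}{2 \cdot 92 + 1808} = \frac{1}{184 + 1808} = \frac{1}{1992}$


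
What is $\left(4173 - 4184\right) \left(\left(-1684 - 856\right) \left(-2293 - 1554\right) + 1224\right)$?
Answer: $-107498644$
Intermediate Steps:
$\left(4173 - 4184\right) \left(\left(-1684 - 856\right) \left(-2293 - 1554\right) + 1224\right) = - 11 \left(\left(-2540\right) \left(-3847\right) + 1224\right) = - 11 \left(9771380 + 1224\right) = \left(-11\right) 9772604 = -107498644$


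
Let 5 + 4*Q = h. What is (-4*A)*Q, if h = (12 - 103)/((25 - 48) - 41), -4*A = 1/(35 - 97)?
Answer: 229/15872 ≈ 0.014428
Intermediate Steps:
A = 1/248 (A = -1/(4*(35 - 97)) = -¼/(-62) = -¼*(-1/62) = 1/248 ≈ 0.0040323)
h = 91/64 (h = -91/(-23 - 41) = -91/(-64) = -91*(-1/64) = 91/64 ≈ 1.4219)
Q = -229/256 (Q = -5/4 + (¼)*(91/64) = -5/4 + 91/256 = -229/256 ≈ -0.89453)
(-4*A)*Q = -4*1/248*(-229/256) = -1/62*(-229/256) = 229/15872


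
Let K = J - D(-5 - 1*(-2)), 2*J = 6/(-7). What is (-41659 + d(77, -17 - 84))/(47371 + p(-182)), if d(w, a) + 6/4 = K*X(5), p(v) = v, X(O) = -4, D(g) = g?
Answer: -583391/660646 ≈ -0.88306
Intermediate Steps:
J = -3/7 (J = (6/(-7))/2 = (6*(-⅐))/2 = (½)*(-6/7) = -3/7 ≈ -0.42857)
K = 18/7 (K = -3/7 - (-5 - 1*(-2)) = -3/7 - (-5 + 2) = -3/7 - 1*(-3) = -3/7 + 3 = 18/7 ≈ 2.5714)
d(w, a) = -165/14 (d(w, a) = -3/2 + (18/7)*(-4) = -3/2 - 72/7 = -165/14)
(-41659 + d(77, -17 - 84))/(47371 + p(-182)) = (-41659 - 165/14)/(47371 - 182) = -583391/14/47189 = -583391/14*1/47189 = -583391/660646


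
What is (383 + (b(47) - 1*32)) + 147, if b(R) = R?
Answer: 545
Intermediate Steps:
(383 + (b(47) - 1*32)) + 147 = (383 + (47 - 1*32)) + 147 = (383 + (47 - 32)) + 147 = (383 + 15) + 147 = 398 + 147 = 545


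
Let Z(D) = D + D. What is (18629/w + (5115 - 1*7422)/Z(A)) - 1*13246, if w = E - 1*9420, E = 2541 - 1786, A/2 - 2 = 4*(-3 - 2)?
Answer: -2748421871/207960 ≈ -13216.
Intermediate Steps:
A = -36 (A = 4 + 2*(4*(-3 - 2)) = 4 + 2*(4*(-5)) = 4 + 2*(-20) = 4 - 40 = -36)
Z(D) = 2*D
E = 755
w = -8665 (w = 755 - 1*9420 = 755 - 9420 = -8665)
(18629/w + (5115 - 1*7422)/Z(A)) - 1*13246 = (18629/(-8665) + (5115 - 1*7422)/((2*(-36)))) - 1*13246 = (18629*(-1/8665) + (5115 - 7422)/(-72)) - 13246 = (-18629/8665 - 2307*(-1/72)) - 13246 = (-18629/8665 + 769/24) - 13246 = 6216289/207960 - 13246 = -2748421871/207960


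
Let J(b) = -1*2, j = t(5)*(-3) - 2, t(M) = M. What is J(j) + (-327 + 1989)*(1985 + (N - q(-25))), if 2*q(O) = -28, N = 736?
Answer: 4545568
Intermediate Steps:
q(O) = -14 (q(O) = (½)*(-28) = -14)
j = -17 (j = 5*(-3) - 2 = -15 - 2 = -17)
J(b) = -2
J(j) + (-327 + 1989)*(1985 + (N - q(-25))) = -2 + (-327 + 1989)*(1985 + (736 - 1*(-14))) = -2 + 1662*(1985 + (736 + 14)) = -2 + 1662*(1985 + 750) = -2 + 1662*2735 = -2 + 4545570 = 4545568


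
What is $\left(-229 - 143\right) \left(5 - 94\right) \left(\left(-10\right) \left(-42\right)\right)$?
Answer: $13905360$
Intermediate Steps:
$\left(-229 - 143\right) \left(5 - 94\right) \left(\left(-10\right) \left(-42\right)\right) = \left(-372\right) \left(-89\right) 420 = 33108 \cdot 420 = 13905360$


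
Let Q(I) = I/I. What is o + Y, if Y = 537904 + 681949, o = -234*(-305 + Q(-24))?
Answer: 1290989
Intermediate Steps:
Q(I) = 1
o = 71136 (o = -234*(-305 + 1) = -234*(-304) = 71136)
Y = 1219853
o + Y = 71136 + 1219853 = 1290989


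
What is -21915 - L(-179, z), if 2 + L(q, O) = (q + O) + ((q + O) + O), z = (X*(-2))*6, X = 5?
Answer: -21375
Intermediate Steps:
z = -60 (z = (5*(-2))*6 = -10*6 = -60)
L(q, O) = -2 + 2*q + 3*O (L(q, O) = -2 + ((q + O) + ((q + O) + O)) = -2 + ((O + q) + ((O + q) + O)) = -2 + ((O + q) + (q + 2*O)) = -2 + (2*q + 3*O) = -2 + 2*q + 3*O)
-21915 - L(-179, z) = -21915 - (-2 + 2*(-179) + 3*(-60)) = -21915 - (-2 - 358 - 180) = -21915 - 1*(-540) = -21915 + 540 = -21375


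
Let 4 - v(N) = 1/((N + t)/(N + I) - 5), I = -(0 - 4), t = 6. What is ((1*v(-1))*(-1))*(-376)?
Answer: 8084/5 ≈ 1616.8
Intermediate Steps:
I = 4 (I = -1*(-4) = 4)
v(N) = 4 - 1/(-5 + (6 + N)/(4 + N)) (v(N) = 4 - 1/((N + 6)/(N + 4) - 5) = 4 - 1/((6 + N)/(4 + N) - 5) = 4 - 1/(-5 + (6 + N)/(4 + N)))
((1*v(-1))*(-1))*(-376) = ((1*((60 + 17*(-1))/(2*(7 + 2*(-1)))))*(-1))*(-376) = ((1*((60 - 17)/(2*(7 - 2))))*(-1))*(-376) = ((1*((½)*43/5))*(-1))*(-376) = ((1*((½)*(⅕)*43))*(-1))*(-376) = ((1*(43/10))*(-1))*(-376) = ((43/10)*(-1))*(-376) = -43/10*(-376) = 8084/5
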